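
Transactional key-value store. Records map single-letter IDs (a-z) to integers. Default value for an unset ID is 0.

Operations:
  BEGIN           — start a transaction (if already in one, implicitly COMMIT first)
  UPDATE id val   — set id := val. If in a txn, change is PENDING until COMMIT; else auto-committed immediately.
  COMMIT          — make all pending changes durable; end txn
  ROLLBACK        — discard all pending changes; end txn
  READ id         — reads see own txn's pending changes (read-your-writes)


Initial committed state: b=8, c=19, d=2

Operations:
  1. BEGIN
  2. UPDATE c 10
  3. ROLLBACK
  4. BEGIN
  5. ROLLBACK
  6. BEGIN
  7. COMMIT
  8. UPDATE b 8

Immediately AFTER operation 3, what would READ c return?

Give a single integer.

Initial committed: {b=8, c=19, d=2}
Op 1: BEGIN: in_txn=True, pending={}
Op 2: UPDATE c=10 (pending; pending now {c=10})
Op 3: ROLLBACK: discarded pending ['c']; in_txn=False
After op 3: visible(c) = 19 (pending={}, committed={b=8, c=19, d=2})

Answer: 19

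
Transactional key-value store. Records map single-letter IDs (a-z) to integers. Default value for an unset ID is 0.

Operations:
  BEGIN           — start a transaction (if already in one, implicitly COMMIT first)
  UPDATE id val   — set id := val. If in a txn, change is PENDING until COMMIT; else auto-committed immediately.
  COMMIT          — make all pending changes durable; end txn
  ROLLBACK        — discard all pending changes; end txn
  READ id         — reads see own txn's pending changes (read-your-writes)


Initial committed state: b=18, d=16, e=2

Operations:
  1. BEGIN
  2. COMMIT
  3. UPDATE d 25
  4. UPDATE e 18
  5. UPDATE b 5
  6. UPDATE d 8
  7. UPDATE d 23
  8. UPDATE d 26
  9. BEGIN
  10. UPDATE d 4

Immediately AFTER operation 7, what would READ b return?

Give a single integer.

Answer: 5

Derivation:
Initial committed: {b=18, d=16, e=2}
Op 1: BEGIN: in_txn=True, pending={}
Op 2: COMMIT: merged [] into committed; committed now {b=18, d=16, e=2}
Op 3: UPDATE d=25 (auto-commit; committed d=25)
Op 4: UPDATE e=18 (auto-commit; committed e=18)
Op 5: UPDATE b=5 (auto-commit; committed b=5)
Op 6: UPDATE d=8 (auto-commit; committed d=8)
Op 7: UPDATE d=23 (auto-commit; committed d=23)
After op 7: visible(b) = 5 (pending={}, committed={b=5, d=23, e=18})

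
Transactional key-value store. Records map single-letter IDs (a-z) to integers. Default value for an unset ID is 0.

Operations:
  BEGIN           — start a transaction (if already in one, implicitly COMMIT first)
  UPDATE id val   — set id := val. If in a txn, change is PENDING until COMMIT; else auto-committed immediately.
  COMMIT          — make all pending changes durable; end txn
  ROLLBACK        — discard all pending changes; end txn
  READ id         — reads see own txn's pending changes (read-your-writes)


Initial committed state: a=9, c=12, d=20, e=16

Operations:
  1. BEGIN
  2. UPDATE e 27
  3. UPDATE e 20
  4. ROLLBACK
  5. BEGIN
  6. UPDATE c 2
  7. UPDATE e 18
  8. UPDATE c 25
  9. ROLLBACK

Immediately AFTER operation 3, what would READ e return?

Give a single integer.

Initial committed: {a=9, c=12, d=20, e=16}
Op 1: BEGIN: in_txn=True, pending={}
Op 2: UPDATE e=27 (pending; pending now {e=27})
Op 3: UPDATE e=20 (pending; pending now {e=20})
After op 3: visible(e) = 20 (pending={e=20}, committed={a=9, c=12, d=20, e=16})

Answer: 20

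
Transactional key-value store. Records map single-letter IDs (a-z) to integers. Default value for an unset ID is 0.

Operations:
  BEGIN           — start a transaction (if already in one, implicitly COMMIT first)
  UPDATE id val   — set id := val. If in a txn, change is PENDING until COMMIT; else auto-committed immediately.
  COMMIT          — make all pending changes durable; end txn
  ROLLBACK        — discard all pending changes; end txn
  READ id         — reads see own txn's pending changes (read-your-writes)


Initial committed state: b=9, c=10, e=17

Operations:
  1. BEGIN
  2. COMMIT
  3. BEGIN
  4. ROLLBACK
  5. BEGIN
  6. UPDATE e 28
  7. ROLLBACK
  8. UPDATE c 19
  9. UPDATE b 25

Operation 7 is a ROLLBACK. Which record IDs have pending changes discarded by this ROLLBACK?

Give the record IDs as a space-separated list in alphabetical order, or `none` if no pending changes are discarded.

Answer: e

Derivation:
Initial committed: {b=9, c=10, e=17}
Op 1: BEGIN: in_txn=True, pending={}
Op 2: COMMIT: merged [] into committed; committed now {b=9, c=10, e=17}
Op 3: BEGIN: in_txn=True, pending={}
Op 4: ROLLBACK: discarded pending []; in_txn=False
Op 5: BEGIN: in_txn=True, pending={}
Op 6: UPDATE e=28 (pending; pending now {e=28})
Op 7: ROLLBACK: discarded pending ['e']; in_txn=False
Op 8: UPDATE c=19 (auto-commit; committed c=19)
Op 9: UPDATE b=25 (auto-commit; committed b=25)
ROLLBACK at op 7 discards: ['e']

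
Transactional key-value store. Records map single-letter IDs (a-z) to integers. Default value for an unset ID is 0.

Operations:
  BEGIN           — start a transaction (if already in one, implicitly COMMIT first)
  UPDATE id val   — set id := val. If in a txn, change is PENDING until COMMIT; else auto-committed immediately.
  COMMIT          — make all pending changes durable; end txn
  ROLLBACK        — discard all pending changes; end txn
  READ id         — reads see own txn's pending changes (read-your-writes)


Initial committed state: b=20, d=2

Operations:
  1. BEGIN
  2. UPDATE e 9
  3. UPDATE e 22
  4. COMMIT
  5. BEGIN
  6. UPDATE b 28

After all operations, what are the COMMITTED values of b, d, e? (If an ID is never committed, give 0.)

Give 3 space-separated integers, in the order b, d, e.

Initial committed: {b=20, d=2}
Op 1: BEGIN: in_txn=True, pending={}
Op 2: UPDATE e=9 (pending; pending now {e=9})
Op 3: UPDATE e=22 (pending; pending now {e=22})
Op 4: COMMIT: merged ['e'] into committed; committed now {b=20, d=2, e=22}
Op 5: BEGIN: in_txn=True, pending={}
Op 6: UPDATE b=28 (pending; pending now {b=28})
Final committed: {b=20, d=2, e=22}

Answer: 20 2 22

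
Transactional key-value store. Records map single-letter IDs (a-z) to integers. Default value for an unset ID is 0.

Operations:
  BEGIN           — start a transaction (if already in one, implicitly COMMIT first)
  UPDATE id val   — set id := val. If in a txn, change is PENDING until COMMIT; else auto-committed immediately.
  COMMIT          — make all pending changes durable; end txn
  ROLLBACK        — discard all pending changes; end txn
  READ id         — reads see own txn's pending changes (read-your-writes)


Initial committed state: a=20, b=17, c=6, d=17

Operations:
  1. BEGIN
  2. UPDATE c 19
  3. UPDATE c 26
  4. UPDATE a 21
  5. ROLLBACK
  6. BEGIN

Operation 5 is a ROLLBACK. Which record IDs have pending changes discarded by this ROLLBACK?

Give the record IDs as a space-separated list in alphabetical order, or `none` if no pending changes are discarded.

Answer: a c

Derivation:
Initial committed: {a=20, b=17, c=6, d=17}
Op 1: BEGIN: in_txn=True, pending={}
Op 2: UPDATE c=19 (pending; pending now {c=19})
Op 3: UPDATE c=26 (pending; pending now {c=26})
Op 4: UPDATE a=21 (pending; pending now {a=21, c=26})
Op 5: ROLLBACK: discarded pending ['a', 'c']; in_txn=False
Op 6: BEGIN: in_txn=True, pending={}
ROLLBACK at op 5 discards: ['a', 'c']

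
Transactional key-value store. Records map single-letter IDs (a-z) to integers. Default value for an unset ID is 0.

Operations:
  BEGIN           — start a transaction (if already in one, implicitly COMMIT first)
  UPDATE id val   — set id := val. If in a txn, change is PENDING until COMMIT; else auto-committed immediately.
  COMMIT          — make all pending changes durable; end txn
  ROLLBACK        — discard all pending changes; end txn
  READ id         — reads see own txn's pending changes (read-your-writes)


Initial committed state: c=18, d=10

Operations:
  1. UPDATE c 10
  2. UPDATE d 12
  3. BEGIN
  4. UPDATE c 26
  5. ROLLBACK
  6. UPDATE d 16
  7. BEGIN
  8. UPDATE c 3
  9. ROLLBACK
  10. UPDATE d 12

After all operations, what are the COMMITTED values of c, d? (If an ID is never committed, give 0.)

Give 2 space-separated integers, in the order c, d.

Initial committed: {c=18, d=10}
Op 1: UPDATE c=10 (auto-commit; committed c=10)
Op 2: UPDATE d=12 (auto-commit; committed d=12)
Op 3: BEGIN: in_txn=True, pending={}
Op 4: UPDATE c=26 (pending; pending now {c=26})
Op 5: ROLLBACK: discarded pending ['c']; in_txn=False
Op 6: UPDATE d=16 (auto-commit; committed d=16)
Op 7: BEGIN: in_txn=True, pending={}
Op 8: UPDATE c=3 (pending; pending now {c=3})
Op 9: ROLLBACK: discarded pending ['c']; in_txn=False
Op 10: UPDATE d=12 (auto-commit; committed d=12)
Final committed: {c=10, d=12}

Answer: 10 12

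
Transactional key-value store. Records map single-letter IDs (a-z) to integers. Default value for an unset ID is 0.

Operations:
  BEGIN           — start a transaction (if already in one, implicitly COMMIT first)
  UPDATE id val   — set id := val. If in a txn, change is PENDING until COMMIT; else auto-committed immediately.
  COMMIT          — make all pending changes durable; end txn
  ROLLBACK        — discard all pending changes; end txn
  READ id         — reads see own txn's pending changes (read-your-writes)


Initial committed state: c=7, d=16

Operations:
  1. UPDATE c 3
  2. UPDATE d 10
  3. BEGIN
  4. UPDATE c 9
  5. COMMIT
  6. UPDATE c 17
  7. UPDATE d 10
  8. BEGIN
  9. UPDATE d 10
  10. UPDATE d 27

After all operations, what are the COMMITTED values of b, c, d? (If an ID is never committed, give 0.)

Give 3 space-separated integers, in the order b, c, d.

Initial committed: {c=7, d=16}
Op 1: UPDATE c=3 (auto-commit; committed c=3)
Op 2: UPDATE d=10 (auto-commit; committed d=10)
Op 3: BEGIN: in_txn=True, pending={}
Op 4: UPDATE c=9 (pending; pending now {c=9})
Op 5: COMMIT: merged ['c'] into committed; committed now {c=9, d=10}
Op 6: UPDATE c=17 (auto-commit; committed c=17)
Op 7: UPDATE d=10 (auto-commit; committed d=10)
Op 8: BEGIN: in_txn=True, pending={}
Op 9: UPDATE d=10 (pending; pending now {d=10})
Op 10: UPDATE d=27 (pending; pending now {d=27})
Final committed: {c=17, d=10}

Answer: 0 17 10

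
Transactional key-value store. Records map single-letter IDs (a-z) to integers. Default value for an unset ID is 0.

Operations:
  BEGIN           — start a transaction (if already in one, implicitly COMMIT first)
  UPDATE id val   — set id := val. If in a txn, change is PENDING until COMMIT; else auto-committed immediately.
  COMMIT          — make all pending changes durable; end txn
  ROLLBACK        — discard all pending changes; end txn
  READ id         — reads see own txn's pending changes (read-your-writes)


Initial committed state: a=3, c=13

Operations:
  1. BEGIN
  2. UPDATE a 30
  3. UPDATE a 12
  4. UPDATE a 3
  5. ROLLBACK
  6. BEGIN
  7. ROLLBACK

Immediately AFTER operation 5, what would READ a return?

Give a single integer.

Answer: 3

Derivation:
Initial committed: {a=3, c=13}
Op 1: BEGIN: in_txn=True, pending={}
Op 2: UPDATE a=30 (pending; pending now {a=30})
Op 3: UPDATE a=12 (pending; pending now {a=12})
Op 4: UPDATE a=3 (pending; pending now {a=3})
Op 5: ROLLBACK: discarded pending ['a']; in_txn=False
After op 5: visible(a) = 3 (pending={}, committed={a=3, c=13})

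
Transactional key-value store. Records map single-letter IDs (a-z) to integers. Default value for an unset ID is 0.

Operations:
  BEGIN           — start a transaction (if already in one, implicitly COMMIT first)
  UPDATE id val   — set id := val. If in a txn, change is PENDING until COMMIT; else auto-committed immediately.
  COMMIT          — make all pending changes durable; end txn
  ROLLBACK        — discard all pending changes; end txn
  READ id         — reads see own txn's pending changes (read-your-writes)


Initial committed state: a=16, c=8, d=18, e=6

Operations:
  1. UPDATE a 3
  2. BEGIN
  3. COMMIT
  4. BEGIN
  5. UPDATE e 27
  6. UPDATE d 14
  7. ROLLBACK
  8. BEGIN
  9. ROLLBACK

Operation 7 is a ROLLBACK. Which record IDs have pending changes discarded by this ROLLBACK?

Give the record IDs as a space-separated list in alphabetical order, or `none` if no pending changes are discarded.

Answer: d e

Derivation:
Initial committed: {a=16, c=8, d=18, e=6}
Op 1: UPDATE a=3 (auto-commit; committed a=3)
Op 2: BEGIN: in_txn=True, pending={}
Op 3: COMMIT: merged [] into committed; committed now {a=3, c=8, d=18, e=6}
Op 4: BEGIN: in_txn=True, pending={}
Op 5: UPDATE e=27 (pending; pending now {e=27})
Op 6: UPDATE d=14 (pending; pending now {d=14, e=27})
Op 7: ROLLBACK: discarded pending ['d', 'e']; in_txn=False
Op 8: BEGIN: in_txn=True, pending={}
Op 9: ROLLBACK: discarded pending []; in_txn=False
ROLLBACK at op 7 discards: ['d', 'e']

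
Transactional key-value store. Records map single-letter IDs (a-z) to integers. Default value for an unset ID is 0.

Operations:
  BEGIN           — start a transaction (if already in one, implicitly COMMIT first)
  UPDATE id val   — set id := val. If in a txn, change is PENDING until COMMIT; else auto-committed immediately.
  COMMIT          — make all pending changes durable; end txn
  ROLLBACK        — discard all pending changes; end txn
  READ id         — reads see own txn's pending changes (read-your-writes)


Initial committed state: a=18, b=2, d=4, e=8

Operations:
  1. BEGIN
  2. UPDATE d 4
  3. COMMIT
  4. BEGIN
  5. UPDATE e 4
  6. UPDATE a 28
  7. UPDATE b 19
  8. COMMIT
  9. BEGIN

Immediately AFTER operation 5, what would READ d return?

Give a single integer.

Initial committed: {a=18, b=2, d=4, e=8}
Op 1: BEGIN: in_txn=True, pending={}
Op 2: UPDATE d=4 (pending; pending now {d=4})
Op 3: COMMIT: merged ['d'] into committed; committed now {a=18, b=2, d=4, e=8}
Op 4: BEGIN: in_txn=True, pending={}
Op 5: UPDATE e=4 (pending; pending now {e=4})
After op 5: visible(d) = 4 (pending={e=4}, committed={a=18, b=2, d=4, e=8})

Answer: 4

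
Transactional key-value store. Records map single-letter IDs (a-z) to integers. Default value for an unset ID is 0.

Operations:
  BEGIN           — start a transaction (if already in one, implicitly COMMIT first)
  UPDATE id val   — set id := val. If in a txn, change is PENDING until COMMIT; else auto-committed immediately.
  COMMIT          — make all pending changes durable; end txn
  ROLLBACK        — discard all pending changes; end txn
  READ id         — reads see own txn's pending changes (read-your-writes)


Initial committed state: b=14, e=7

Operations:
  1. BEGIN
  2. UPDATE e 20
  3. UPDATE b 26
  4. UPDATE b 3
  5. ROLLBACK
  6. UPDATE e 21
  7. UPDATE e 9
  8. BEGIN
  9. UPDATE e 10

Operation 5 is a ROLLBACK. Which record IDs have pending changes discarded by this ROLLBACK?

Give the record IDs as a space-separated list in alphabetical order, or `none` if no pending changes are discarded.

Initial committed: {b=14, e=7}
Op 1: BEGIN: in_txn=True, pending={}
Op 2: UPDATE e=20 (pending; pending now {e=20})
Op 3: UPDATE b=26 (pending; pending now {b=26, e=20})
Op 4: UPDATE b=3 (pending; pending now {b=3, e=20})
Op 5: ROLLBACK: discarded pending ['b', 'e']; in_txn=False
Op 6: UPDATE e=21 (auto-commit; committed e=21)
Op 7: UPDATE e=9 (auto-commit; committed e=9)
Op 8: BEGIN: in_txn=True, pending={}
Op 9: UPDATE e=10 (pending; pending now {e=10})
ROLLBACK at op 5 discards: ['b', 'e']

Answer: b e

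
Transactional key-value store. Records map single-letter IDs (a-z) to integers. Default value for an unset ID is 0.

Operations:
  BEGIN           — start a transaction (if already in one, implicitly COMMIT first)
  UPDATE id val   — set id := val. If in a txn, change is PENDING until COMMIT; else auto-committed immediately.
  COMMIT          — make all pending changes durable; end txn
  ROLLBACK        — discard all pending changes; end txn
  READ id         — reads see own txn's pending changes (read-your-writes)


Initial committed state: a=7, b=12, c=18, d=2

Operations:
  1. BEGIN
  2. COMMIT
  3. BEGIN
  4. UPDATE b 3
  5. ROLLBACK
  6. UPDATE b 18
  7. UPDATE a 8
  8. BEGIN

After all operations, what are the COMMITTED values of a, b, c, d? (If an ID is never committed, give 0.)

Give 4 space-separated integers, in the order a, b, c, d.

Answer: 8 18 18 2

Derivation:
Initial committed: {a=7, b=12, c=18, d=2}
Op 1: BEGIN: in_txn=True, pending={}
Op 2: COMMIT: merged [] into committed; committed now {a=7, b=12, c=18, d=2}
Op 3: BEGIN: in_txn=True, pending={}
Op 4: UPDATE b=3 (pending; pending now {b=3})
Op 5: ROLLBACK: discarded pending ['b']; in_txn=False
Op 6: UPDATE b=18 (auto-commit; committed b=18)
Op 7: UPDATE a=8 (auto-commit; committed a=8)
Op 8: BEGIN: in_txn=True, pending={}
Final committed: {a=8, b=18, c=18, d=2}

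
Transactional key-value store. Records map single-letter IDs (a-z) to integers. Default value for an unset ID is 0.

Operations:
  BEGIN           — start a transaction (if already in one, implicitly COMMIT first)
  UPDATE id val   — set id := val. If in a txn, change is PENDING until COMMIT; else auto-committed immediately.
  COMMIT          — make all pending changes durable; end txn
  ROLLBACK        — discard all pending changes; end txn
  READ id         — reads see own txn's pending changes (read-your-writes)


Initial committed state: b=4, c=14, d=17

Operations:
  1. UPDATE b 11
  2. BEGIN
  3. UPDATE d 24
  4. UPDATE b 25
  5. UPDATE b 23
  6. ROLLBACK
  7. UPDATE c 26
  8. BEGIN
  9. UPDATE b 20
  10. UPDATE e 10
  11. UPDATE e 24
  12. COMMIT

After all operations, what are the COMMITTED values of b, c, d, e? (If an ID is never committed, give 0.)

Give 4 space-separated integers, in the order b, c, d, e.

Initial committed: {b=4, c=14, d=17}
Op 1: UPDATE b=11 (auto-commit; committed b=11)
Op 2: BEGIN: in_txn=True, pending={}
Op 3: UPDATE d=24 (pending; pending now {d=24})
Op 4: UPDATE b=25 (pending; pending now {b=25, d=24})
Op 5: UPDATE b=23 (pending; pending now {b=23, d=24})
Op 6: ROLLBACK: discarded pending ['b', 'd']; in_txn=False
Op 7: UPDATE c=26 (auto-commit; committed c=26)
Op 8: BEGIN: in_txn=True, pending={}
Op 9: UPDATE b=20 (pending; pending now {b=20})
Op 10: UPDATE e=10 (pending; pending now {b=20, e=10})
Op 11: UPDATE e=24 (pending; pending now {b=20, e=24})
Op 12: COMMIT: merged ['b', 'e'] into committed; committed now {b=20, c=26, d=17, e=24}
Final committed: {b=20, c=26, d=17, e=24}

Answer: 20 26 17 24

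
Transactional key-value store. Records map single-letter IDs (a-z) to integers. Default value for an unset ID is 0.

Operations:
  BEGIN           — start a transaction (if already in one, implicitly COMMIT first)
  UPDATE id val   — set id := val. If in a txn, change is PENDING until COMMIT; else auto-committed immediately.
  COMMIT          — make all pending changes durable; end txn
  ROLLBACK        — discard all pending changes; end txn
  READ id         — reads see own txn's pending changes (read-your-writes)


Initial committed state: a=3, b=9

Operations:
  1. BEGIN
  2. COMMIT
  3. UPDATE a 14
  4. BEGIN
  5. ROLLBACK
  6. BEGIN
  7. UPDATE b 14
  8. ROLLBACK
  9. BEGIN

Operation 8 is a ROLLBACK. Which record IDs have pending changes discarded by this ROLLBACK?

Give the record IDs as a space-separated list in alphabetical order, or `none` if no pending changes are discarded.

Initial committed: {a=3, b=9}
Op 1: BEGIN: in_txn=True, pending={}
Op 2: COMMIT: merged [] into committed; committed now {a=3, b=9}
Op 3: UPDATE a=14 (auto-commit; committed a=14)
Op 4: BEGIN: in_txn=True, pending={}
Op 5: ROLLBACK: discarded pending []; in_txn=False
Op 6: BEGIN: in_txn=True, pending={}
Op 7: UPDATE b=14 (pending; pending now {b=14})
Op 8: ROLLBACK: discarded pending ['b']; in_txn=False
Op 9: BEGIN: in_txn=True, pending={}
ROLLBACK at op 8 discards: ['b']

Answer: b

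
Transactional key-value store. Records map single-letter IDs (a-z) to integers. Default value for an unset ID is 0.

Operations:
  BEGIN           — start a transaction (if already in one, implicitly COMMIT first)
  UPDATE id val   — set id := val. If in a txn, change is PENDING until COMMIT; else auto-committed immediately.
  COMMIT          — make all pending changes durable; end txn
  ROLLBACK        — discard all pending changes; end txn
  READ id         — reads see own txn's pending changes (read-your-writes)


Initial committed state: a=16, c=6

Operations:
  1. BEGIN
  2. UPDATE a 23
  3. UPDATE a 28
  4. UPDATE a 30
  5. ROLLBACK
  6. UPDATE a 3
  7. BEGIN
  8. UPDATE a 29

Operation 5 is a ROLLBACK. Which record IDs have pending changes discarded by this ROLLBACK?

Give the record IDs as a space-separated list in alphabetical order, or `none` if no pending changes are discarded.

Initial committed: {a=16, c=6}
Op 1: BEGIN: in_txn=True, pending={}
Op 2: UPDATE a=23 (pending; pending now {a=23})
Op 3: UPDATE a=28 (pending; pending now {a=28})
Op 4: UPDATE a=30 (pending; pending now {a=30})
Op 5: ROLLBACK: discarded pending ['a']; in_txn=False
Op 6: UPDATE a=3 (auto-commit; committed a=3)
Op 7: BEGIN: in_txn=True, pending={}
Op 8: UPDATE a=29 (pending; pending now {a=29})
ROLLBACK at op 5 discards: ['a']

Answer: a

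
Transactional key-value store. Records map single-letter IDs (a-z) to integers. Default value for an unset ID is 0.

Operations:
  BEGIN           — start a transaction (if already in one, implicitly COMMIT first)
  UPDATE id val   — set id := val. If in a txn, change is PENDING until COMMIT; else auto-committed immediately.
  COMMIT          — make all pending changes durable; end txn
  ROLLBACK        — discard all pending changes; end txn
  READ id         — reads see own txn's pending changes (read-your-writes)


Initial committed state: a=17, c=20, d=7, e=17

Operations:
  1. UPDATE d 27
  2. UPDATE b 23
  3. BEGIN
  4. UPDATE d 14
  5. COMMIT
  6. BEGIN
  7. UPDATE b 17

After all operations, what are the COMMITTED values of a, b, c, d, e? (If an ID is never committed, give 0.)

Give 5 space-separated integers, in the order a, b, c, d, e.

Initial committed: {a=17, c=20, d=7, e=17}
Op 1: UPDATE d=27 (auto-commit; committed d=27)
Op 2: UPDATE b=23 (auto-commit; committed b=23)
Op 3: BEGIN: in_txn=True, pending={}
Op 4: UPDATE d=14 (pending; pending now {d=14})
Op 5: COMMIT: merged ['d'] into committed; committed now {a=17, b=23, c=20, d=14, e=17}
Op 6: BEGIN: in_txn=True, pending={}
Op 7: UPDATE b=17 (pending; pending now {b=17})
Final committed: {a=17, b=23, c=20, d=14, e=17}

Answer: 17 23 20 14 17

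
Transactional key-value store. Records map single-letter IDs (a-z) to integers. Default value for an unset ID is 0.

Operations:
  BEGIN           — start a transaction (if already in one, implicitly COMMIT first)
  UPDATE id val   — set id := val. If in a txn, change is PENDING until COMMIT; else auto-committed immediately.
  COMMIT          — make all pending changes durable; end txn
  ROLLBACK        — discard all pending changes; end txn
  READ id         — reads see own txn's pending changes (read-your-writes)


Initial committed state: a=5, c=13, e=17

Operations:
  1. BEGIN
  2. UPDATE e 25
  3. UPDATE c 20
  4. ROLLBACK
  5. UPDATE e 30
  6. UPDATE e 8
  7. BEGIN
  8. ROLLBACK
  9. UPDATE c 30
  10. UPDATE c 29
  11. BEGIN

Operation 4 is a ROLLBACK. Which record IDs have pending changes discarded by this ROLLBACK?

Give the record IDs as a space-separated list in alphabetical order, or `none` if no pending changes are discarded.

Initial committed: {a=5, c=13, e=17}
Op 1: BEGIN: in_txn=True, pending={}
Op 2: UPDATE e=25 (pending; pending now {e=25})
Op 3: UPDATE c=20 (pending; pending now {c=20, e=25})
Op 4: ROLLBACK: discarded pending ['c', 'e']; in_txn=False
Op 5: UPDATE e=30 (auto-commit; committed e=30)
Op 6: UPDATE e=8 (auto-commit; committed e=8)
Op 7: BEGIN: in_txn=True, pending={}
Op 8: ROLLBACK: discarded pending []; in_txn=False
Op 9: UPDATE c=30 (auto-commit; committed c=30)
Op 10: UPDATE c=29 (auto-commit; committed c=29)
Op 11: BEGIN: in_txn=True, pending={}
ROLLBACK at op 4 discards: ['c', 'e']

Answer: c e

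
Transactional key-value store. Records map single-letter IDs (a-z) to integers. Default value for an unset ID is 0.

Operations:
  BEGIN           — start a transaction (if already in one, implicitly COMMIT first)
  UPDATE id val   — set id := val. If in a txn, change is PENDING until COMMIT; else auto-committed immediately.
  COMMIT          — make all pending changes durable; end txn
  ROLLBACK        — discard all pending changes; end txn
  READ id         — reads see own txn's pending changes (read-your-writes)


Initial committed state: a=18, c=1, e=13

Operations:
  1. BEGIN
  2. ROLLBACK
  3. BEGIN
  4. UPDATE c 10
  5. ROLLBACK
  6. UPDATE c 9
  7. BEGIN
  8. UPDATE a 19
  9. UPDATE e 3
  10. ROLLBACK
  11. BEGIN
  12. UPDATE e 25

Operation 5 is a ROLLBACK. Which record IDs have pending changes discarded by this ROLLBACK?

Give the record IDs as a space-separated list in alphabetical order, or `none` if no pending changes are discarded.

Initial committed: {a=18, c=1, e=13}
Op 1: BEGIN: in_txn=True, pending={}
Op 2: ROLLBACK: discarded pending []; in_txn=False
Op 3: BEGIN: in_txn=True, pending={}
Op 4: UPDATE c=10 (pending; pending now {c=10})
Op 5: ROLLBACK: discarded pending ['c']; in_txn=False
Op 6: UPDATE c=9 (auto-commit; committed c=9)
Op 7: BEGIN: in_txn=True, pending={}
Op 8: UPDATE a=19 (pending; pending now {a=19})
Op 9: UPDATE e=3 (pending; pending now {a=19, e=3})
Op 10: ROLLBACK: discarded pending ['a', 'e']; in_txn=False
Op 11: BEGIN: in_txn=True, pending={}
Op 12: UPDATE e=25 (pending; pending now {e=25})
ROLLBACK at op 5 discards: ['c']

Answer: c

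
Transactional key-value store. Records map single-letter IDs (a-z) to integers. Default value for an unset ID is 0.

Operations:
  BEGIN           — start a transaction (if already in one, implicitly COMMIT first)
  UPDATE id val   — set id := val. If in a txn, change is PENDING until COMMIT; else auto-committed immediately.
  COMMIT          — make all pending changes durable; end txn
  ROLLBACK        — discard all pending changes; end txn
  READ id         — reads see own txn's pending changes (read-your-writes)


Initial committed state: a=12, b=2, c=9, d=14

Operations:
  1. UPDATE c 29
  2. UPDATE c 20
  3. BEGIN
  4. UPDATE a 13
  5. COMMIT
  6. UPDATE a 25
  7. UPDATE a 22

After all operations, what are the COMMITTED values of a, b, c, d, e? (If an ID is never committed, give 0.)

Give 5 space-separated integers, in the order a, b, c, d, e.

Answer: 22 2 20 14 0

Derivation:
Initial committed: {a=12, b=2, c=9, d=14}
Op 1: UPDATE c=29 (auto-commit; committed c=29)
Op 2: UPDATE c=20 (auto-commit; committed c=20)
Op 3: BEGIN: in_txn=True, pending={}
Op 4: UPDATE a=13 (pending; pending now {a=13})
Op 5: COMMIT: merged ['a'] into committed; committed now {a=13, b=2, c=20, d=14}
Op 6: UPDATE a=25 (auto-commit; committed a=25)
Op 7: UPDATE a=22 (auto-commit; committed a=22)
Final committed: {a=22, b=2, c=20, d=14}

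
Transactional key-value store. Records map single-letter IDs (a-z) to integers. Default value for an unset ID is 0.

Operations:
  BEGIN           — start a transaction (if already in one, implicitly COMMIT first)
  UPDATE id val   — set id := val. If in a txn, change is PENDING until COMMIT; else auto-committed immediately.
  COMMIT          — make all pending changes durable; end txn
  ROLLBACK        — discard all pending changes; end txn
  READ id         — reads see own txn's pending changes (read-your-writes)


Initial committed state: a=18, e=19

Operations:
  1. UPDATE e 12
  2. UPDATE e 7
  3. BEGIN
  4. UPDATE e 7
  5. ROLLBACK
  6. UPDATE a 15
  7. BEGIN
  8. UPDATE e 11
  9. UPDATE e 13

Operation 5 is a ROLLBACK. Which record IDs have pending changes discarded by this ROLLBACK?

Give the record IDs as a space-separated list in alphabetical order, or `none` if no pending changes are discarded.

Answer: e

Derivation:
Initial committed: {a=18, e=19}
Op 1: UPDATE e=12 (auto-commit; committed e=12)
Op 2: UPDATE e=7 (auto-commit; committed e=7)
Op 3: BEGIN: in_txn=True, pending={}
Op 4: UPDATE e=7 (pending; pending now {e=7})
Op 5: ROLLBACK: discarded pending ['e']; in_txn=False
Op 6: UPDATE a=15 (auto-commit; committed a=15)
Op 7: BEGIN: in_txn=True, pending={}
Op 8: UPDATE e=11 (pending; pending now {e=11})
Op 9: UPDATE e=13 (pending; pending now {e=13})
ROLLBACK at op 5 discards: ['e']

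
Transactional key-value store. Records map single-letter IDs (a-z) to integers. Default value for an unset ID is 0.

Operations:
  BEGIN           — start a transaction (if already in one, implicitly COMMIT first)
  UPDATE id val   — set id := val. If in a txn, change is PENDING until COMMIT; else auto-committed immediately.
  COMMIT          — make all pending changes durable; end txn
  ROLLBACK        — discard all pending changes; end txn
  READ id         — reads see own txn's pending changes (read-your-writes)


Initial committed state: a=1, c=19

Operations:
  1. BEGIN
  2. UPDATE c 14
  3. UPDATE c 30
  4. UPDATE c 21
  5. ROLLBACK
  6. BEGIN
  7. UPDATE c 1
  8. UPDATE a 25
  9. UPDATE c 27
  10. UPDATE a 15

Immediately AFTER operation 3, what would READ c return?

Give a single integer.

Initial committed: {a=1, c=19}
Op 1: BEGIN: in_txn=True, pending={}
Op 2: UPDATE c=14 (pending; pending now {c=14})
Op 3: UPDATE c=30 (pending; pending now {c=30})
After op 3: visible(c) = 30 (pending={c=30}, committed={a=1, c=19})

Answer: 30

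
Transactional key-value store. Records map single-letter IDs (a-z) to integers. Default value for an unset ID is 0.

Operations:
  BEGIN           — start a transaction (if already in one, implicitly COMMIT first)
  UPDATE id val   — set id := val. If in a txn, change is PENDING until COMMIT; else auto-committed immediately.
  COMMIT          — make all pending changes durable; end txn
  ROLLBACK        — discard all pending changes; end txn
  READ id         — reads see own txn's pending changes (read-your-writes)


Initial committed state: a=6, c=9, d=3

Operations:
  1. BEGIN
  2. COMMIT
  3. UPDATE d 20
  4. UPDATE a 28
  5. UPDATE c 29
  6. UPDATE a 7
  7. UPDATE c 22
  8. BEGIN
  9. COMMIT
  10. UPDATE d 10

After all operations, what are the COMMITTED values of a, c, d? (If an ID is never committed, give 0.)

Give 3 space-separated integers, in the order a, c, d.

Initial committed: {a=6, c=9, d=3}
Op 1: BEGIN: in_txn=True, pending={}
Op 2: COMMIT: merged [] into committed; committed now {a=6, c=9, d=3}
Op 3: UPDATE d=20 (auto-commit; committed d=20)
Op 4: UPDATE a=28 (auto-commit; committed a=28)
Op 5: UPDATE c=29 (auto-commit; committed c=29)
Op 6: UPDATE a=7 (auto-commit; committed a=7)
Op 7: UPDATE c=22 (auto-commit; committed c=22)
Op 8: BEGIN: in_txn=True, pending={}
Op 9: COMMIT: merged [] into committed; committed now {a=7, c=22, d=20}
Op 10: UPDATE d=10 (auto-commit; committed d=10)
Final committed: {a=7, c=22, d=10}

Answer: 7 22 10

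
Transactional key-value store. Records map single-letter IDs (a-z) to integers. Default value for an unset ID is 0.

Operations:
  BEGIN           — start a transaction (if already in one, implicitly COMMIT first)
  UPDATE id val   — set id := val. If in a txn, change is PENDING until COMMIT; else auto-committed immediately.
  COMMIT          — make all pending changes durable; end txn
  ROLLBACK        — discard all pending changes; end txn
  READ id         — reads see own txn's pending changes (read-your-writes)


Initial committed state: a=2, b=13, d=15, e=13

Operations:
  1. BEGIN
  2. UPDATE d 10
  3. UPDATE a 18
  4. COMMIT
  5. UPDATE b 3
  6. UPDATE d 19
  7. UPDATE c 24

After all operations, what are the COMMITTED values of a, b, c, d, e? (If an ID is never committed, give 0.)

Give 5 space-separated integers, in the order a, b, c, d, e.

Answer: 18 3 24 19 13

Derivation:
Initial committed: {a=2, b=13, d=15, e=13}
Op 1: BEGIN: in_txn=True, pending={}
Op 2: UPDATE d=10 (pending; pending now {d=10})
Op 3: UPDATE a=18 (pending; pending now {a=18, d=10})
Op 4: COMMIT: merged ['a', 'd'] into committed; committed now {a=18, b=13, d=10, e=13}
Op 5: UPDATE b=3 (auto-commit; committed b=3)
Op 6: UPDATE d=19 (auto-commit; committed d=19)
Op 7: UPDATE c=24 (auto-commit; committed c=24)
Final committed: {a=18, b=3, c=24, d=19, e=13}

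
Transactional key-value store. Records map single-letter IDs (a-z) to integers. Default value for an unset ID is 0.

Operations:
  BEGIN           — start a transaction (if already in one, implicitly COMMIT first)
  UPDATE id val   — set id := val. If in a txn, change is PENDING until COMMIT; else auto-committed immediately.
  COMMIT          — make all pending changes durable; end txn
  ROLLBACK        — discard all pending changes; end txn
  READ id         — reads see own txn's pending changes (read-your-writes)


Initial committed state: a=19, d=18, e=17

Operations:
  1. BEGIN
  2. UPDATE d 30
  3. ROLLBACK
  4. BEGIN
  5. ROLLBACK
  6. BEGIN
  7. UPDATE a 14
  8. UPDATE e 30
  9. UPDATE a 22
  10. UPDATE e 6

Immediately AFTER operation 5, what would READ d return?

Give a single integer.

Initial committed: {a=19, d=18, e=17}
Op 1: BEGIN: in_txn=True, pending={}
Op 2: UPDATE d=30 (pending; pending now {d=30})
Op 3: ROLLBACK: discarded pending ['d']; in_txn=False
Op 4: BEGIN: in_txn=True, pending={}
Op 5: ROLLBACK: discarded pending []; in_txn=False
After op 5: visible(d) = 18 (pending={}, committed={a=19, d=18, e=17})

Answer: 18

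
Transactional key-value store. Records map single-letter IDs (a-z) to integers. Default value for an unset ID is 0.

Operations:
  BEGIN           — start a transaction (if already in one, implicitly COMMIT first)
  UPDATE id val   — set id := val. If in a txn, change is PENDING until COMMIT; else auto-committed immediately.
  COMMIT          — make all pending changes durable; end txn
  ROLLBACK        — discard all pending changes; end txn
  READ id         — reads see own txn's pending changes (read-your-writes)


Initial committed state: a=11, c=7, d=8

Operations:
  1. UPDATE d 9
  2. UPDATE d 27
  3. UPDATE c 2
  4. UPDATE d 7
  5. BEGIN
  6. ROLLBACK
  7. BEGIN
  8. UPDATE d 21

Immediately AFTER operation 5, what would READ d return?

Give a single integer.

Answer: 7

Derivation:
Initial committed: {a=11, c=7, d=8}
Op 1: UPDATE d=9 (auto-commit; committed d=9)
Op 2: UPDATE d=27 (auto-commit; committed d=27)
Op 3: UPDATE c=2 (auto-commit; committed c=2)
Op 4: UPDATE d=7 (auto-commit; committed d=7)
Op 5: BEGIN: in_txn=True, pending={}
After op 5: visible(d) = 7 (pending={}, committed={a=11, c=2, d=7})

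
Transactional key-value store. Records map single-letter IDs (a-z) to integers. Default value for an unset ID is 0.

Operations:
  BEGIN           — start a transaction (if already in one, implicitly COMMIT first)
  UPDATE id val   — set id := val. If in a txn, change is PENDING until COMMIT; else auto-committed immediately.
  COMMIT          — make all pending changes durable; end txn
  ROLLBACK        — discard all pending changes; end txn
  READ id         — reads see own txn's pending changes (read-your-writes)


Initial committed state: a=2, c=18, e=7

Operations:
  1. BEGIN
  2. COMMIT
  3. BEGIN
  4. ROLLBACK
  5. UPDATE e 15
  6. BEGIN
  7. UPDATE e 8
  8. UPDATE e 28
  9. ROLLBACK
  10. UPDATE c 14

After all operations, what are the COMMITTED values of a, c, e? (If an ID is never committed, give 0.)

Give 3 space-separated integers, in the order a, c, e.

Answer: 2 14 15

Derivation:
Initial committed: {a=2, c=18, e=7}
Op 1: BEGIN: in_txn=True, pending={}
Op 2: COMMIT: merged [] into committed; committed now {a=2, c=18, e=7}
Op 3: BEGIN: in_txn=True, pending={}
Op 4: ROLLBACK: discarded pending []; in_txn=False
Op 5: UPDATE e=15 (auto-commit; committed e=15)
Op 6: BEGIN: in_txn=True, pending={}
Op 7: UPDATE e=8 (pending; pending now {e=8})
Op 8: UPDATE e=28 (pending; pending now {e=28})
Op 9: ROLLBACK: discarded pending ['e']; in_txn=False
Op 10: UPDATE c=14 (auto-commit; committed c=14)
Final committed: {a=2, c=14, e=15}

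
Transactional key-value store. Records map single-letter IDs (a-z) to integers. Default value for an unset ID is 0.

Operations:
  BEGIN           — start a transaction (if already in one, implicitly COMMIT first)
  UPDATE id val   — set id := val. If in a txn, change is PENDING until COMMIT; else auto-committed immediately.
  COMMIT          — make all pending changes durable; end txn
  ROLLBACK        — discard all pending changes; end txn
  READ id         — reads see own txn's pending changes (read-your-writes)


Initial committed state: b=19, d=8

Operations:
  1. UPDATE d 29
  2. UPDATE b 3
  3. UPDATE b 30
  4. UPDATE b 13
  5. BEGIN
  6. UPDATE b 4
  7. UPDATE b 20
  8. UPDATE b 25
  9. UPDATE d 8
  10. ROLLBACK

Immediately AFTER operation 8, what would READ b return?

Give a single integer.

Answer: 25

Derivation:
Initial committed: {b=19, d=8}
Op 1: UPDATE d=29 (auto-commit; committed d=29)
Op 2: UPDATE b=3 (auto-commit; committed b=3)
Op 3: UPDATE b=30 (auto-commit; committed b=30)
Op 4: UPDATE b=13 (auto-commit; committed b=13)
Op 5: BEGIN: in_txn=True, pending={}
Op 6: UPDATE b=4 (pending; pending now {b=4})
Op 7: UPDATE b=20 (pending; pending now {b=20})
Op 8: UPDATE b=25 (pending; pending now {b=25})
After op 8: visible(b) = 25 (pending={b=25}, committed={b=13, d=29})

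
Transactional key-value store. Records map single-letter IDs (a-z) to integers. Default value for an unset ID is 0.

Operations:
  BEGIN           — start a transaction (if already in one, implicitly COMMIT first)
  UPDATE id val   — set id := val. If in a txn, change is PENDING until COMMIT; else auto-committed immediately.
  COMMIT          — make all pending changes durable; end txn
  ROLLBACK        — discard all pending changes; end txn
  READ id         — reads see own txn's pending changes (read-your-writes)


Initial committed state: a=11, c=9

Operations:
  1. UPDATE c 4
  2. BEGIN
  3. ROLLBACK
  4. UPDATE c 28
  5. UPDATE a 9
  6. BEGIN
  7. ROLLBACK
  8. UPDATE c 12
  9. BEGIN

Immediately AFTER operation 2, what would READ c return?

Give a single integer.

Answer: 4

Derivation:
Initial committed: {a=11, c=9}
Op 1: UPDATE c=4 (auto-commit; committed c=4)
Op 2: BEGIN: in_txn=True, pending={}
After op 2: visible(c) = 4 (pending={}, committed={a=11, c=4})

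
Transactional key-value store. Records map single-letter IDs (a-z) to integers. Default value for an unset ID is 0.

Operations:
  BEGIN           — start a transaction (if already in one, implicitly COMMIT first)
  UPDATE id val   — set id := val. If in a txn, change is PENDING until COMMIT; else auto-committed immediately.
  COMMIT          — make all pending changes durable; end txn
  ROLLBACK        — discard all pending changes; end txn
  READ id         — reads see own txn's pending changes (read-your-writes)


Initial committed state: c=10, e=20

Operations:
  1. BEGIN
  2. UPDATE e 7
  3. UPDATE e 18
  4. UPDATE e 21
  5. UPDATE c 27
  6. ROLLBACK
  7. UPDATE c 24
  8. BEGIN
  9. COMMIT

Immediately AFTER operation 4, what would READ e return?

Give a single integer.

Answer: 21

Derivation:
Initial committed: {c=10, e=20}
Op 1: BEGIN: in_txn=True, pending={}
Op 2: UPDATE e=7 (pending; pending now {e=7})
Op 3: UPDATE e=18 (pending; pending now {e=18})
Op 4: UPDATE e=21 (pending; pending now {e=21})
After op 4: visible(e) = 21 (pending={e=21}, committed={c=10, e=20})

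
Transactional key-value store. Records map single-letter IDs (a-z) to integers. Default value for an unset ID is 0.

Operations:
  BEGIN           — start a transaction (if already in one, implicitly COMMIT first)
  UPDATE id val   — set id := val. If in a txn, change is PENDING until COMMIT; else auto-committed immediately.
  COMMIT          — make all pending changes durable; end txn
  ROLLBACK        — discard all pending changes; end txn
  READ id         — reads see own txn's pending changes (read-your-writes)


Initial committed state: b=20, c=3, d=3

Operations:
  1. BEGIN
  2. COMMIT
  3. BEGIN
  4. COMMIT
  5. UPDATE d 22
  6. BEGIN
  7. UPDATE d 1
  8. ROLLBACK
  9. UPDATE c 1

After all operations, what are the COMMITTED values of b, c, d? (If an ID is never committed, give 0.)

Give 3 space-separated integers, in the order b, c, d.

Answer: 20 1 22

Derivation:
Initial committed: {b=20, c=3, d=3}
Op 1: BEGIN: in_txn=True, pending={}
Op 2: COMMIT: merged [] into committed; committed now {b=20, c=3, d=3}
Op 3: BEGIN: in_txn=True, pending={}
Op 4: COMMIT: merged [] into committed; committed now {b=20, c=3, d=3}
Op 5: UPDATE d=22 (auto-commit; committed d=22)
Op 6: BEGIN: in_txn=True, pending={}
Op 7: UPDATE d=1 (pending; pending now {d=1})
Op 8: ROLLBACK: discarded pending ['d']; in_txn=False
Op 9: UPDATE c=1 (auto-commit; committed c=1)
Final committed: {b=20, c=1, d=22}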